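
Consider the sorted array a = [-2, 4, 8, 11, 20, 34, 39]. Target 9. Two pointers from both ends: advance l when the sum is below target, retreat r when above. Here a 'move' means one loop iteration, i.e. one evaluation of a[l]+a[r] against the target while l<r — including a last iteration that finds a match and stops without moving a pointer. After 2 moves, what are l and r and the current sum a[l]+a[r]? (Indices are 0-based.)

[0,6] -2+39=37 >9 → r--
[0,5] -2+34=32 >9 → r--

l=0, r=4, sum=18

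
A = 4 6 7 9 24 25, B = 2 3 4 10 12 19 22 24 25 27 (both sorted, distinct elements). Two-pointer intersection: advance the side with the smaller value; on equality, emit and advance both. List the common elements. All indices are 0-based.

i=0 j=0: 4>2, j++
i=0 j=1: 4>3, j++
i=0 j=2: 4==4 emit, i++,j++
i=1 j=3: 6<10, i++
i=2 j=3: 7<10, i++
i=3 j=3: 9<10, i++
i=4 j=3: 24>10, j++
i=4 j=4: 24>12, j++
i=4 j=5: 24>19, j++
i=4 j=6: 24>22, j++
i=4 j=7: 24==24 emit, i++,j++
i=5 j=8: 25==25 emit, i++,j++

intersection = [4, 24, 25]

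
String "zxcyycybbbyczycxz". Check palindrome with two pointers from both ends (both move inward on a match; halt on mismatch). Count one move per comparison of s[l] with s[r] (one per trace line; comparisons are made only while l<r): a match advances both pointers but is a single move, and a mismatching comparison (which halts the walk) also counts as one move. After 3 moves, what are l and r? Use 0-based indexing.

[0,16] 'z'=='z' → l++,r--
[1,15] 'x'=='x' → l++,r--
[2,14] 'c'=='c' → l++,r--

l=3, r=13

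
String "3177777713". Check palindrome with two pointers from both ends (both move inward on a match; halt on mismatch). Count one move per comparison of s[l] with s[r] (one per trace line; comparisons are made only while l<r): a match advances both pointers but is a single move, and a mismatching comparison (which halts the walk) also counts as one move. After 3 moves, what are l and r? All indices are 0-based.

l=0 r=9: '3'=='3', l++,r--
l=1 r=8: '1'=='1', l++,r--
l=2 r=7: '7'=='7', l++,r--

l=3, r=6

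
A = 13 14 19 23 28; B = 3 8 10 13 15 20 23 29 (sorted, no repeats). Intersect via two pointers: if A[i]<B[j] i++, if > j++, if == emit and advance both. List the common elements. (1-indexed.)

intersection = [13, 23]

[i=1,j=1] 13>3 → j++
[i=1,j=2] 13>8 → j++
[i=1,j=3] 13>10 → j++
[i=1,j=4] 13==13 emit → i++,j++
[i=2,j=5] 14<15 → i++
[i=3,j=5] 19>15 → j++
[i=3,j=6] 19<20 → i++
[i=4,j=6] 23>20 → j++
[i=4,j=7] 23==23 emit → i++,j++
[i=5,j=8] 28<29 → i++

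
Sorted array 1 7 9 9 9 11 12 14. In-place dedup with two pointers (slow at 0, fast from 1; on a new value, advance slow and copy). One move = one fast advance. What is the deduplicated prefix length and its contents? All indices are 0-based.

length 6; prefix = [1, 7, 9, 11, 12, 14]

slow=0 fast=1: a[fast]=7≠a[slow]=1 write a[1]=7, slow++,fast++
slow=1 fast=2: a[fast]=9≠a[slow]=7 write a[2]=9, slow++,fast++
slow=2 fast=3: a[fast]=9=a[slow] dup, fast++
slow=2 fast=4: a[fast]=9=a[slow] dup, fast++
slow=2 fast=5: a[fast]=11≠a[slow]=9 write a[3]=11, slow++,fast++
slow=3 fast=6: a[fast]=12≠a[slow]=11 write a[4]=12, slow++,fast++
slow=4 fast=7: a[fast]=14≠a[slow]=12 write a[5]=14, slow++,fast++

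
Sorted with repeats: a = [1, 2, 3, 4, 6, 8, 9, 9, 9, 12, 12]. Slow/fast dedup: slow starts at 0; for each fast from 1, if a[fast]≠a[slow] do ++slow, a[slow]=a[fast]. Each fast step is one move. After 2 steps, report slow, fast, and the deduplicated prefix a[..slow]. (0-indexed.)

slow=2, fast=3, prefix=[1, 2, 3]

slow=0 fast=1: a[fast]=2≠a[slow]=1 write a[1]=2, slow++,fast++
slow=1 fast=2: a[fast]=3≠a[slow]=2 write a[2]=3, slow++,fast++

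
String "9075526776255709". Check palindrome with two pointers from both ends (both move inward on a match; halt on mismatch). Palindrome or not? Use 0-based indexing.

l=0 r=15: '9'=='9', l++,r--
l=1 r=14: '0'=='0', l++,r--
l=2 r=13: '7'=='7', l++,r--
l=3 r=12: '5'=='5', l++,r--
l=4 r=11: '5'=='5', l++,r--
l=5 r=10: '2'=='2', l++,r--
l=6 r=9: '6'=='6', l++,r--
l=7 r=8: '7'=='7', l++,r--

palindrome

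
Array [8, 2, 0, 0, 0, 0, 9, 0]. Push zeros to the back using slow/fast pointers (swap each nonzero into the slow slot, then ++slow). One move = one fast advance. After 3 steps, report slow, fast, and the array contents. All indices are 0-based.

(s=0,f=0) a[fast]=8≠0 swap→a[0]=8 → slow++,fast++
(s=1,f=1) a[fast]=2≠0 swap→a[1]=2 → slow++,fast++
(s=2,f=2) a[fast]=0 → fast++

slow=2, fast=3, a=[8, 2, 0, 0, 0, 0, 9, 0]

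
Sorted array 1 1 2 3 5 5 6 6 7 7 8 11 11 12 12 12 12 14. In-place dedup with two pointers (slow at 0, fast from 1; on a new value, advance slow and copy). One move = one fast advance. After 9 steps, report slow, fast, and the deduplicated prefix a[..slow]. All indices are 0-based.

slow=5, fast=10, prefix=[1, 2, 3, 5, 6, 7]

(s=0,f=1) a[fast]=1=a[slow] dup → fast++
(s=0,f=2) a[fast]=2≠a[slow]=1 write a[1]=2 → slow++,fast++
(s=1,f=3) a[fast]=3≠a[slow]=2 write a[2]=3 → slow++,fast++
(s=2,f=4) a[fast]=5≠a[slow]=3 write a[3]=5 → slow++,fast++
(s=3,f=5) a[fast]=5=a[slow] dup → fast++
(s=3,f=6) a[fast]=6≠a[slow]=5 write a[4]=6 → slow++,fast++
(s=4,f=7) a[fast]=6=a[slow] dup → fast++
(s=4,f=8) a[fast]=7≠a[slow]=6 write a[5]=7 → slow++,fast++
(s=5,f=9) a[fast]=7=a[slow] dup → fast++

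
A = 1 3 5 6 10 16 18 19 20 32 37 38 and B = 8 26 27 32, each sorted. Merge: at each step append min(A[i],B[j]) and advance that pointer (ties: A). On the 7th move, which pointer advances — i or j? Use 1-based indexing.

i=1 j=1: A[i]=1<=B[j]=8 take 1, i++
i=2 j=1: A[i]=3<=B[j]=8 take 3, i++
i=3 j=1: A[i]=5<=B[j]=8 take 5, i++
i=4 j=1: A[i]=6<=B[j]=8 take 6, i++
i=5 j=1: A[i]=10>B[j]=8 take 8, j++
i=5 j=2: A[i]=10<=B[j]=26 take 10, i++
i=6 j=2: A[i]=16<=B[j]=26 take 16, i++

i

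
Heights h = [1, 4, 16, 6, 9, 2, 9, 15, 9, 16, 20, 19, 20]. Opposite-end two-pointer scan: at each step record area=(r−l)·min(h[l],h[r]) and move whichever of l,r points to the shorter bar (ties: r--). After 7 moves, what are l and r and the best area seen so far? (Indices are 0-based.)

l=7, r=12, best area=160

[0,12] min(1,20)*12=12 best=12 * → l++
[1,12] min(4,20)*11=44 best=44 * → l++
[2,12] min(16,20)*10=160 best=160 * → l++
[3,12] min(6,20)*9=54 best=160 → l++
[4,12] min(9,20)*8=72 best=160 → l++
[5,12] min(2,20)*7=14 best=160 → l++
[6,12] min(9,20)*6=54 best=160 → l++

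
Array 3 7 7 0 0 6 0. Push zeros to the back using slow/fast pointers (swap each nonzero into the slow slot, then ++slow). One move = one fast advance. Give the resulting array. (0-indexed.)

(s=0,f=0) a[fast]=3≠0 swap→a[0]=3 → slow++,fast++
(s=1,f=1) a[fast]=7≠0 swap→a[1]=7 → slow++,fast++
(s=2,f=2) a[fast]=7≠0 swap→a[2]=7 → slow++,fast++
(s=3,f=3) a[fast]=0 → fast++
(s=3,f=4) a[fast]=0 → fast++
(s=3,f=5) a[fast]=6≠0 swap→a[3]=6 → slow++,fast++
(s=4,f=6) a[fast]=0 → fast++

[3, 7, 7, 6, 0, 0, 0]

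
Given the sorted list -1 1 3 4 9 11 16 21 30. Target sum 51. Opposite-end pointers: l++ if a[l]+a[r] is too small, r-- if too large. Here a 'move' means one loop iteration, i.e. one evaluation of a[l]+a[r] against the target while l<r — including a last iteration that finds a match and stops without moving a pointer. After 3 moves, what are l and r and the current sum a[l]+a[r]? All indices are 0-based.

[0,8] -1+30=29 <51 → l++
[1,8] 1+30=31 <51 → l++
[2,8] 3+30=33 <51 → l++

l=3, r=8, sum=34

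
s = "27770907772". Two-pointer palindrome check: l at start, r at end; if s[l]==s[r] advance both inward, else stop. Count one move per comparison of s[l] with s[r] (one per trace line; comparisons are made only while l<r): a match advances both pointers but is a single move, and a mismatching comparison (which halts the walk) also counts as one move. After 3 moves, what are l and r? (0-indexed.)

l=3, r=7

[0,10] '2'=='2' → l++,r--
[1,9] '7'=='7' → l++,r--
[2,8] '7'=='7' → l++,r--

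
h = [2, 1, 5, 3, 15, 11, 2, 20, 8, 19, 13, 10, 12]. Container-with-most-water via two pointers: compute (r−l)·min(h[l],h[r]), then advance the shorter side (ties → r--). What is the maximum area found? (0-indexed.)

max area = 96

[0,12] min(2,12)*12=24 best=24 * → l++
[1,12] min(1,12)*11=11 best=24 → l++
[2,12] min(5,12)*10=50 best=50 * → l++
[3,12] min(3,12)*9=27 best=50 → l++
[4,12] min(15,12)*8=96 best=96 * → r--
[4,11] min(15,10)*7=70 best=96 → r--
[4,10] min(15,13)*6=78 best=96 → r--
[4,9] min(15,19)*5=75 best=96 → l++
[5,9] min(11,19)*4=44 best=96 → l++
[6,9] min(2,19)*3=6 best=96 → l++
[7,9] min(20,19)*2=38 best=96 → r--
[7,8] min(20,8)*1=8 best=96 → r--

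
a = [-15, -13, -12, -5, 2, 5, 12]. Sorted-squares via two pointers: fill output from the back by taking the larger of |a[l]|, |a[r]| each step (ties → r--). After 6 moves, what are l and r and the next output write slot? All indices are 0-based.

l=4, r=4, next write slot=0

[0,6] |-15|>|12| out[6]=225 → l++
[1,6] |-13|>|12| out[5]=169 → l++
[2,6] |-12|<=|12| out[4]=144 → r--
[2,5] |-12|>|5| out[3]=144 → l++
[3,5] |-5|<=|5| out[2]=25 → r--
[3,4] |-5|>|2| out[1]=25 → l++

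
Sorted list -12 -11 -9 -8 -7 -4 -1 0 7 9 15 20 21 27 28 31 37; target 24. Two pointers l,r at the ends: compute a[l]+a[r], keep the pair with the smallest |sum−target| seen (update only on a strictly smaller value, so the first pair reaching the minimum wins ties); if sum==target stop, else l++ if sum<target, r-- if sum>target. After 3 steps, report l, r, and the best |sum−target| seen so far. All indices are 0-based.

l=0 r=16: -12+37=25 d=1 *, r--
l=0 r=15: -12+31=19 d=5, l++
l=1 r=15: -11+31=20 d=4, l++

l=2, r=15, best |Δ|=1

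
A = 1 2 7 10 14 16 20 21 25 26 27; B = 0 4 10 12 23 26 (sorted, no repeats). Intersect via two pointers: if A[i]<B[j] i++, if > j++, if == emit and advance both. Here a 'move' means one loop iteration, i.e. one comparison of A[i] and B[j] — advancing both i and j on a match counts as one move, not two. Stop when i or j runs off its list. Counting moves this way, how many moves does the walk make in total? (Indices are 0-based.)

i=0 j=0: 1>0, j++
i=0 j=1: 1<4, i++
i=1 j=1: 2<4, i++
i=2 j=1: 7>4, j++
i=2 j=2: 7<10, i++
i=3 j=2: 10==10 emit, i++,j++
i=4 j=3: 14>12, j++
i=4 j=4: 14<23, i++
i=5 j=4: 16<23, i++
i=6 j=4: 20<23, i++
i=7 j=4: 21<23, i++
i=8 j=4: 25>23, j++
i=8 j=5: 25<26, i++
i=9 j=5: 26==26 emit, i++,j++

14 moves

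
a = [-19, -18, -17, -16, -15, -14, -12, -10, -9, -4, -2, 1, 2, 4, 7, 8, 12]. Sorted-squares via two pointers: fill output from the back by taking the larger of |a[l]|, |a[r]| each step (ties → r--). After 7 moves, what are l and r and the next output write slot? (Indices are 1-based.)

l=1 r=17: |-19|>|12| out[17]=361, l++
l=2 r=17: |-18|>|12| out[16]=324, l++
l=3 r=17: |-17|>|12| out[15]=289, l++
l=4 r=17: |-16|>|12| out[14]=256, l++
l=5 r=17: |-15|>|12| out[13]=225, l++
l=6 r=17: |-14|>|12| out[12]=196, l++
l=7 r=17: |-12|<=|12| out[11]=144, r--

l=7, r=16, next write slot=10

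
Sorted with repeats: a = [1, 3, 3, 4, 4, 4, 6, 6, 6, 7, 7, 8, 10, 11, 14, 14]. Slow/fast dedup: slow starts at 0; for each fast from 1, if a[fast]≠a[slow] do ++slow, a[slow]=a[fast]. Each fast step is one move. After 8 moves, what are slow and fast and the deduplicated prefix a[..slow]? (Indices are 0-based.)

slow=0 fast=1: a[fast]=3≠a[slow]=1 write a[1]=3, slow++,fast++
slow=1 fast=2: a[fast]=3=a[slow] dup, fast++
slow=1 fast=3: a[fast]=4≠a[slow]=3 write a[2]=4, slow++,fast++
slow=2 fast=4: a[fast]=4=a[slow] dup, fast++
slow=2 fast=5: a[fast]=4=a[slow] dup, fast++
slow=2 fast=6: a[fast]=6≠a[slow]=4 write a[3]=6, slow++,fast++
slow=3 fast=7: a[fast]=6=a[slow] dup, fast++
slow=3 fast=8: a[fast]=6=a[slow] dup, fast++

slow=3, fast=9, prefix=[1, 3, 4, 6]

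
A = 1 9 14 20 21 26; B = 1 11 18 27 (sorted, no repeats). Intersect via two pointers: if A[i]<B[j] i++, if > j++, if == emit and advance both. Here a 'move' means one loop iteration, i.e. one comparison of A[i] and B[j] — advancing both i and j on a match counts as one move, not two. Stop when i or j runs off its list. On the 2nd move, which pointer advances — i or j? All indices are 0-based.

i

[i=0,j=0] 1==1 emit → i++,j++
[i=1,j=1] 9<11 → i++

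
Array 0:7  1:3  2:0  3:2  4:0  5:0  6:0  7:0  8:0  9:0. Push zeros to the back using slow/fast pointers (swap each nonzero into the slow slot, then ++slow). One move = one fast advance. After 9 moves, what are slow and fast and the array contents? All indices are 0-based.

slow=3, fast=9, a=[7, 3, 2, 0, 0, 0, 0, 0, 0, 0]

(s=0,f=0) a[fast]=7≠0 swap→a[0]=7 → slow++,fast++
(s=1,f=1) a[fast]=3≠0 swap→a[1]=3 → slow++,fast++
(s=2,f=2) a[fast]=0 → fast++
(s=2,f=3) a[fast]=2≠0 swap→a[2]=2 → slow++,fast++
(s=3,f=4) a[fast]=0 → fast++
(s=3,f=5) a[fast]=0 → fast++
(s=3,f=6) a[fast]=0 → fast++
(s=3,f=7) a[fast]=0 → fast++
(s=3,f=8) a[fast]=0 → fast++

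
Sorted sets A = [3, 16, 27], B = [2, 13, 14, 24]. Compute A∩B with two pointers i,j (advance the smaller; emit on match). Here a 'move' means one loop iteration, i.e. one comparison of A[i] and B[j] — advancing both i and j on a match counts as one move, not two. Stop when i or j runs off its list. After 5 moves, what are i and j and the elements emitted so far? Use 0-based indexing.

i=2, j=3, emitted=[]

[i=0,j=0] 3>2 → j++
[i=0,j=1] 3<13 → i++
[i=1,j=1] 16>13 → j++
[i=1,j=2] 16>14 → j++
[i=1,j=3] 16<24 → i++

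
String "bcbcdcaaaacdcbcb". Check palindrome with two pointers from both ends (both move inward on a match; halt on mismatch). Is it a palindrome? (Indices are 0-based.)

palindrome

l=0 r=15: 'b'=='b', l++,r--
l=1 r=14: 'c'=='c', l++,r--
l=2 r=13: 'b'=='b', l++,r--
l=3 r=12: 'c'=='c', l++,r--
l=4 r=11: 'd'=='d', l++,r--
l=5 r=10: 'c'=='c', l++,r--
l=6 r=9: 'a'=='a', l++,r--
l=7 r=8: 'a'=='a', l++,r--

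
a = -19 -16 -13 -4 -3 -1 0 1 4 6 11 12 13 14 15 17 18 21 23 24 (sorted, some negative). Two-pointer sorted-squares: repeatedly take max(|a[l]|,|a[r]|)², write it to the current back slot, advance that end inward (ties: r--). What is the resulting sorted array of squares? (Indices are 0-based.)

[0, 1, 1, 9, 16, 16, 36, 121, 144, 169, 169, 196, 225, 256, 289, 324, 361, 441, 529, 576]

l=0 r=19: |-19|<=|24| out[19]=576, r--
l=0 r=18: |-19|<=|23| out[18]=529, r--
l=0 r=17: |-19|<=|21| out[17]=441, r--
l=0 r=16: |-19|>|18| out[16]=361, l++
l=1 r=16: |-16|<=|18| out[15]=324, r--
l=1 r=15: |-16|<=|17| out[14]=289, r--
l=1 r=14: |-16|>|15| out[13]=256, l++
l=2 r=14: |-13|<=|15| out[12]=225, r--
l=2 r=13: |-13|<=|14| out[11]=196, r--
l=2 r=12: |-13|<=|13| out[10]=169, r--
l=2 r=11: |-13|>|12| out[9]=169, l++
l=3 r=11: |-4|<=|12| out[8]=144, r--
l=3 r=10: |-4|<=|11| out[7]=121, r--
l=3 r=9: |-4|<=|6| out[6]=36, r--
l=3 r=8: |-4|<=|4| out[5]=16, r--
l=3 r=7: |-4|>|1| out[4]=16, l++
l=4 r=7: |-3|>|1| out[3]=9, l++
l=5 r=7: |-1|<=|1| out[2]=1, r--
l=5 r=6: |-1|>|0| out[1]=1, l++
l=6 r=6: |0|<=|0| out[0]=0, r--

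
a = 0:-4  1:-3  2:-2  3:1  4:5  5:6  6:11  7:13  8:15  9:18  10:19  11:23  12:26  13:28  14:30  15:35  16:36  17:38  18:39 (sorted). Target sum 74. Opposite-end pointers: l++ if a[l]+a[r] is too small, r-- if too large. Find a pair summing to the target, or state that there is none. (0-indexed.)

[0,18] -4+39=35 <74 → l++
[1,18] -3+39=36 <74 → l++
[2,18] -2+39=37 <74 → l++
[3,18] 1+39=40 <74 → l++
[4,18] 5+39=44 <74 → l++
[5,18] 6+39=45 <74 → l++
[6,18] 11+39=50 <74 → l++
[7,18] 13+39=52 <74 → l++
[8,18] 15+39=54 <74 → l++
[9,18] 18+39=57 <74 → l++
[10,18] 19+39=58 <74 → l++
[11,18] 23+39=62 <74 → l++
[12,18] 26+39=65 <74 → l++
[13,18] 28+39=67 <74 → l++
[14,18] 30+39=69 <74 → l++
[15,18] 35+39=74 → found

(35, 39)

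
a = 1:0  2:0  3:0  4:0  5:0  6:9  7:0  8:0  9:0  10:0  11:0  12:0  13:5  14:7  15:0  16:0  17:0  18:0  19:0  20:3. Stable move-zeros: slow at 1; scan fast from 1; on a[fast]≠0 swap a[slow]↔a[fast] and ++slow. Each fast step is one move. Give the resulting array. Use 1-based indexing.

[9, 5, 7, 3, 0, 0, 0, 0, 0, 0, 0, 0, 0, 0, 0, 0, 0, 0, 0, 0]

slow=1 fast=1: a[fast]=0, fast++
slow=1 fast=2: a[fast]=0, fast++
slow=1 fast=3: a[fast]=0, fast++
slow=1 fast=4: a[fast]=0, fast++
slow=1 fast=5: a[fast]=0, fast++
slow=1 fast=6: a[fast]=9≠0 swap→a[1]=9, slow++,fast++
slow=2 fast=7: a[fast]=0, fast++
slow=2 fast=8: a[fast]=0, fast++
slow=2 fast=9: a[fast]=0, fast++
slow=2 fast=10: a[fast]=0, fast++
slow=2 fast=11: a[fast]=0, fast++
slow=2 fast=12: a[fast]=0, fast++
slow=2 fast=13: a[fast]=5≠0 swap→a[2]=5, slow++,fast++
slow=3 fast=14: a[fast]=7≠0 swap→a[3]=7, slow++,fast++
slow=4 fast=15: a[fast]=0, fast++
slow=4 fast=16: a[fast]=0, fast++
slow=4 fast=17: a[fast]=0, fast++
slow=4 fast=18: a[fast]=0, fast++
slow=4 fast=19: a[fast]=0, fast++
slow=4 fast=20: a[fast]=3≠0 swap→a[4]=3, slow++,fast++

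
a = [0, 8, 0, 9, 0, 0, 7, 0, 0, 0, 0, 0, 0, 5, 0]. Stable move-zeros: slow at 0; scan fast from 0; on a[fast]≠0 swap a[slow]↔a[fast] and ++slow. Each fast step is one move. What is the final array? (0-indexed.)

slow=0 fast=0: a[fast]=0, fast++
slow=0 fast=1: a[fast]=8≠0 swap→a[0]=8, slow++,fast++
slow=1 fast=2: a[fast]=0, fast++
slow=1 fast=3: a[fast]=9≠0 swap→a[1]=9, slow++,fast++
slow=2 fast=4: a[fast]=0, fast++
slow=2 fast=5: a[fast]=0, fast++
slow=2 fast=6: a[fast]=7≠0 swap→a[2]=7, slow++,fast++
slow=3 fast=7: a[fast]=0, fast++
slow=3 fast=8: a[fast]=0, fast++
slow=3 fast=9: a[fast]=0, fast++
slow=3 fast=10: a[fast]=0, fast++
slow=3 fast=11: a[fast]=0, fast++
slow=3 fast=12: a[fast]=0, fast++
slow=3 fast=13: a[fast]=5≠0 swap→a[3]=5, slow++,fast++
slow=4 fast=14: a[fast]=0, fast++

[8, 9, 7, 5, 0, 0, 0, 0, 0, 0, 0, 0, 0, 0, 0]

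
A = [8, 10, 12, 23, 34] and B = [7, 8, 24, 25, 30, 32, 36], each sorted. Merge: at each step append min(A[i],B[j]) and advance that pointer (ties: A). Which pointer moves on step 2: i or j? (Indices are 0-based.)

i=0 j=0: A[i]=8>B[j]=7 take 7, j++
i=0 j=1: A[i]=8<=B[j]=8 take 8, i++

i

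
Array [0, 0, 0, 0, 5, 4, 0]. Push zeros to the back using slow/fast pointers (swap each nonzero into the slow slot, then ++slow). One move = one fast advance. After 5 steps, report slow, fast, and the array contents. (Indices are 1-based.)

(s=1,f=1) a[fast]=0 → fast++
(s=1,f=2) a[fast]=0 → fast++
(s=1,f=3) a[fast]=0 → fast++
(s=1,f=4) a[fast]=0 → fast++
(s=1,f=5) a[fast]=5≠0 swap→a[1]=5 → slow++,fast++

slow=2, fast=6, a=[5, 0, 0, 0, 0, 4, 0]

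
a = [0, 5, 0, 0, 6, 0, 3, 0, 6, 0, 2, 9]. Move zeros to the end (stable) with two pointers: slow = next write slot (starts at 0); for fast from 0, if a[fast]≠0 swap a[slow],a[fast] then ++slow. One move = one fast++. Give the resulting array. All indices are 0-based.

[5, 6, 3, 6, 2, 9, 0, 0, 0, 0, 0, 0]

(s=0,f=0) a[fast]=0 → fast++
(s=0,f=1) a[fast]=5≠0 swap→a[0]=5 → slow++,fast++
(s=1,f=2) a[fast]=0 → fast++
(s=1,f=3) a[fast]=0 → fast++
(s=1,f=4) a[fast]=6≠0 swap→a[1]=6 → slow++,fast++
(s=2,f=5) a[fast]=0 → fast++
(s=2,f=6) a[fast]=3≠0 swap→a[2]=3 → slow++,fast++
(s=3,f=7) a[fast]=0 → fast++
(s=3,f=8) a[fast]=6≠0 swap→a[3]=6 → slow++,fast++
(s=4,f=9) a[fast]=0 → fast++
(s=4,f=10) a[fast]=2≠0 swap→a[4]=2 → slow++,fast++
(s=5,f=11) a[fast]=9≠0 swap→a[5]=9 → slow++,fast++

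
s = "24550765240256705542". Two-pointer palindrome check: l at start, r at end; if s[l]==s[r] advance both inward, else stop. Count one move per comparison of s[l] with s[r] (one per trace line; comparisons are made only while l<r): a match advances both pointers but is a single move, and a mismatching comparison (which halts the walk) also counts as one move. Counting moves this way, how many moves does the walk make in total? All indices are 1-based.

10 moves

[1,20] '2'=='2' → l++,r--
[2,19] '4'=='4' → l++,r--
[3,18] '5'=='5' → l++,r--
[4,17] '5'=='5' → l++,r--
[5,16] '0'=='0' → l++,r--
[6,15] '7'=='7' → l++,r--
[7,14] '6'=='6' → l++,r--
[8,13] '5'=='5' → l++,r--
[9,12] '2'=='2' → l++,r--
[10,11] '4'!='0' → stop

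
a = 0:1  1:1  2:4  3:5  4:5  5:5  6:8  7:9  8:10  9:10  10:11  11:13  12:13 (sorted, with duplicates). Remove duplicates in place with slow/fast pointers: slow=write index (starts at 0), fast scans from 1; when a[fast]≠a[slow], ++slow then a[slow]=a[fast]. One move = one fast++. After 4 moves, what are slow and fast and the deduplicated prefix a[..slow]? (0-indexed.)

slow=0 fast=1: a[fast]=1=a[slow] dup, fast++
slow=0 fast=2: a[fast]=4≠a[slow]=1 write a[1]=4, slow++,fast++
slow=1 fast=3: a[fast]=5≠a[slow]=4 write a[2]=5, slow++,fast++
slow=2 fast=4: a[fast]=5=a[slow] dup, fast++

slow=2, fast=5, prefix=[1, 4, 5]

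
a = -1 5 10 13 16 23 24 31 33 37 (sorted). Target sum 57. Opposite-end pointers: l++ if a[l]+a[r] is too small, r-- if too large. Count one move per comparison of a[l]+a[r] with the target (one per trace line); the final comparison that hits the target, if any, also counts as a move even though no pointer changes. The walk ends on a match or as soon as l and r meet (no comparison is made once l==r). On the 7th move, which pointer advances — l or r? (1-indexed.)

l=1 r=10: -1+37=36 <57, l++
l=2 r=10: 5+37=42 <57, l++
l=3 r=10: 10+37=47 <57, l++
l=4 r=10: 13+37=50 <57, l++
l=5 r=10: 16+37=53 <57, l++
l=6 r=10: 23+37=60 >57, r--
l=6 r=9: 23+33=56 <57, l++

l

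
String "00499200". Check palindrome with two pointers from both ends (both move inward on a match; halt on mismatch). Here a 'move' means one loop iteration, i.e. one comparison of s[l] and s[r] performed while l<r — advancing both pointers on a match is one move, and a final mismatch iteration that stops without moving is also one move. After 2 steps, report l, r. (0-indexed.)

[0,7] '0'=='0' → l++,r--
[1,6] '0'=='0' → l++,r--

l=2, r=5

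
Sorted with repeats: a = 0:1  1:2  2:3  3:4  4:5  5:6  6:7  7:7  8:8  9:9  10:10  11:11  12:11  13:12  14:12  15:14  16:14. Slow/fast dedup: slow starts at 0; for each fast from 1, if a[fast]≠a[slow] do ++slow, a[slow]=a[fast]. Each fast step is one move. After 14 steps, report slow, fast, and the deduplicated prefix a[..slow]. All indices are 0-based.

slow=11, fast=15, prefix=[1, 2, 3, 4, 5, 6, 7, 8, 9, 10, 11, 12]

slow=0 fast=1: a[fast]=2≠a[slow]=1 write a[1]=2, slow++,fast++
slow=1 fast=2: a[fast]=3≠a[slow]=2 write a[2]=3, slow++,fast++
slow=2 fast=3: a[fast]=4≠a[slow]=3 write a[3]=4, slow++,fast++
slow=3 fast=4: a[fast]=5≠a[slow]=4 write a[4]=5, slow++,fast++
slow=4 fast=5: a[fast]=6≠a[slow]=5 write a[5]=6, slow++,fast++
slow=5 fast=6: a[fast]=7≠a[slow]=6 write a[6]=7, slow++,fast++
slow=6 fast=7: a[fast]=7=a[slow] dup, fast++
slow=6 fast=8: a[fast]=8≠a[slow]=7 write a[7]=8, slow++,fast++
slow=7 fast=9: a[fast]=9≠a[slow]=8 write a[8]=9, slow++,fast++
slow=8 fast=10: a[fast]=10≠a[slow]=9 write a[9]=10, slow++,fast++
slow=9 fast=11: a[fast]=11≠a[slow]=10 write a[10]=11, slow++,fast++
slow=10 fast=12: a[fast]=11=a[slow] dup, fast++
slow=10 fast=13: a[fast]=12≠a[slow]=11 write a[11]=12, slow++,fast++
slow=11 fast=14: a[fast]=12=a[slow] dup, fast++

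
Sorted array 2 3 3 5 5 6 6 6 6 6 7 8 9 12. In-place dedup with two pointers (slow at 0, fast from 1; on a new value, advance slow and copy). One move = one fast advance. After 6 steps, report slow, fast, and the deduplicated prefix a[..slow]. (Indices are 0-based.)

slow=3, fast=7, prefix=[2, 3, 5, 6]

slow=0 fast=1: a[fast]=3≠a[slow]=2 write a[1]=3, slow++,fast++
slow=1 fast=2: a[fast]=3=a[slow] dup, fast++
slow=1 fast=3: a[fast]=5≠a[slow]=3 write a[2]=5, slow++,fast++
slow=2 fast=4: a[fast]=5=a[slow] dup, fast++
slow=2 fast=5: a[fast]=6≠a[slow]=5 write a[3]=6, slow++,fast++
slow=3 fast=6: a[fast]=6=a[slow] dup, fast++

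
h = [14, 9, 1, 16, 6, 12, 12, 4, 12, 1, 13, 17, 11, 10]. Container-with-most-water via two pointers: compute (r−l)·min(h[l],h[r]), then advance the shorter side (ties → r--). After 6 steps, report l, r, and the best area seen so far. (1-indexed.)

l=5, r=12, best area=154

l=1 r=14: min(14,10)*13=130 best=130 *, r--
l=1 r=13: min(14,11)*12=132 best=132 *, r--
l=1 r=12: min(14,17)*11=154 best=154 *, l++
l=2 r=12: min(9,17)*10=90 best=154, l++
l=3 r=12: min(1,17)*9=9 best=154, l++
l=4 r=12: min(16,17)*8=128 best=154, l++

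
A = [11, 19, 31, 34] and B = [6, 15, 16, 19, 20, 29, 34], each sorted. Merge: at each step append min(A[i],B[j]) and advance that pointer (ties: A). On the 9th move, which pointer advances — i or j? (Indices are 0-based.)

i

i=0 j=0: A[i]=11>B[j]=6 take 6, j++
i=0 j=1: A[i]=11<=B[j]=15 take 11, i++
i=1 j=1: A[i]=19>B[j]=15 take 15, j++
i=1 j=2: A[i]=19>B[j]=16 take 16, j++
i=1 j=3: A[i]=19<=B[j]=19 take 19, i++
i=2 j=3: A[i]=31>B[j]=19 take 19, j++
i=2 j=4: A[i]=31>B[j]=20 take 20, j++
i=2 j=5: A[i]=31>B[j]=29 take 29, j++
i=2 j=6: A[i]=31<=B[j]=34 take 31, i++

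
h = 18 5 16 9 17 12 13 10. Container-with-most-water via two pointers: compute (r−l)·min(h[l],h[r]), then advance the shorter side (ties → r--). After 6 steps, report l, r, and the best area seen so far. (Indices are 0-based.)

[0,7] min(18,10)*7=70 best=70 * → r--
[0,6] min(18,13)*6=78 best=78 * → r--
[0,5] min(18,12)*5=60 best=78 → r--
[0,4] min(18,17)*4=68 best=78 → r--
[0,3] min(18,9)*3=27 best=78 → r--
[0,2] min(18,16)*2=32 best=78 → r--

l=0, r=1, best area=78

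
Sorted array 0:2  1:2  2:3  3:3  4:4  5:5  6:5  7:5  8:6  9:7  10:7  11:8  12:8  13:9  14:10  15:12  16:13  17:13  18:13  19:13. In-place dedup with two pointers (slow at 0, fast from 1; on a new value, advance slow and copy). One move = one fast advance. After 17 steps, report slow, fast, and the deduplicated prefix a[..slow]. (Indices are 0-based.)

slow=10, fast=18, prefix=[2, 3, 4, 5, 6, 7, 8, 9, 10, 12, 13]

slow=0 fast=1: a[fast]=2=a[slow] dup, fast++
slow=0 fast=2: a[fast]=3≠a[slow]=2 write a[1]=3, slow++,fast++
slow=1 fast=3: a[fast]=3=a[slow] dup, fast++
slow=1 fast=4: a[fast]=4≠a[slow]=3 write a[2]=4, slow++,fast++
slow=2 fast=5: a[fast]=5≠a[slow]=4 write a[3]=5, slow++,fast++
slow=3 fast=6: a[fast]=5=a[slow] dup, fast++
slow=3 fast=7: a[fast]=5=a[slow] dup, fast++
slow=3 fast=8: a[fast]=6≠a[slow]=5 write a[4]=6, slow++,fast++
slow=4 fast=9: a[fast]=7≠a[slow]=6 write a[5]=7, slow++,fast++
slow=5 fast=10: a[fast]=7=a[slow] dup, fast++
slow=5 fast=11: a[fast]=8≠a[slow]=7 write a[6]=8, slow++,fast++
slow=6 fast=12: a[fast]=8=a[slow] dup, fast++
slow=6 fast=13: a[fast]=9≠a[slow]=8 write a[7]=9, slow++,fast++
slow=7 fast=14: a[fast]=10≠a[slow]=9 write a[8]=10, slow++,fast++
slow=8 fast=15: a[fast]=12≠a[slow]=10 write a[9]=12, slow++,fast++
slow=9 fast=16: a[fast]=13≠a[slow]=12 write a[10]=13, slow++,fast++
slow=10 fast=17: a[fast]=13=a[slow] dup, fast++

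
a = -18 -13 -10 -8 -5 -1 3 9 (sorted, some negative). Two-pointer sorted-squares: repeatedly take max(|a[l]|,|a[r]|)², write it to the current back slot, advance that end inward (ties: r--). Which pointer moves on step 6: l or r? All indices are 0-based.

l

[0,7] |-18|>|9| out[7]=324 → l++
[1,7] |-13|>|9| out[6]=169 → l++
[2,7] |-10|>|9| out[5]=100 → l++
[3,7] |-8|<=|9| out[4]=81 → r--
[3,6] |-8|>|3| out[3]=64 → l++
[4,6] |-5|>|3| out[2]=25 → l++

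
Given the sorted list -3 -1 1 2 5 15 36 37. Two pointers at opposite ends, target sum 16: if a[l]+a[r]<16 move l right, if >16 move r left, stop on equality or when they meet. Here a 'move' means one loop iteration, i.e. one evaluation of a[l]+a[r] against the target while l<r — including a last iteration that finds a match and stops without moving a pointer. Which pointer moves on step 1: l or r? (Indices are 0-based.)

l=0 r=7: -3+37=34 >16, r--

r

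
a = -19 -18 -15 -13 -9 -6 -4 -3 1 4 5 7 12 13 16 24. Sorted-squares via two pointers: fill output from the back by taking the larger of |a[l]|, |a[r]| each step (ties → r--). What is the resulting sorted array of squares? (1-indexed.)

l=1 r=16: |-19|<=|24| out[16]=576, r--
l=1 r=15: |-19|>|16| out[15]=361, l++
l=2 r=15: |-18|>|16| out[14]=324, l++
l=3 r=15: |-15|<=|16| out[13]=256, r--
l=3 r=14: |-15|>|13| out[12]=225, l++
l=4 r=14: |-13|<=|13| out[11]=169, r--
l=4 r=13: |-13|>|12| out[10]=169, l++
l=5 r=13: |-9|<=|12| out[9]=144, r--
l=5 r=12: |-9|>|7| out[8]=81, l++
l=6 r=12: |-6|<=|7| out[7]=49, r--
l=6 r=11: |-6|>|5| out[6]=36, l++
l=7 r=11: |-4|<=|5| out[5]=25, r--
l=7 r=10: |-4|<=|4| out[4]=16, r--
l=7 r=9: |-4|>|1| out[3]=16, l++
l=8 r=9: |-3|>|1| out[2]=9, l++
l=9 r=9: |1|<=|1| out[1]=1, r--

[1, 9, 16, 16, 25, 36, 49, 81, 144, 169, 169, 225, 256, 324, 361, 576]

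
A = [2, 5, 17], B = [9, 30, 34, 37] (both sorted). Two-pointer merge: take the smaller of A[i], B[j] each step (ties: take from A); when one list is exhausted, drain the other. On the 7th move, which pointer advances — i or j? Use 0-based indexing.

j

i=0 j=0: A[i]=2<=B[j]=9 take 2, i++
i=1 j=0: A[i]=5<=B[j]=9 take 5, i++
i=2 j=0: A[i]=17>B[j]=9 take 9, j++
i=2 j=1: A[i]=17<=B[j]=30 take 17, i++
i=3 j=1: A done, take B[j]=30, j++
i=3 j=2: A done, take B[j]=34, j++
i=3 j=3: A done, take B[j]=37, j++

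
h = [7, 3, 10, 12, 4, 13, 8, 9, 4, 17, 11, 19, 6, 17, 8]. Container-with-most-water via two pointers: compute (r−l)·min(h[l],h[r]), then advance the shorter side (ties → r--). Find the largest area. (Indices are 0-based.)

max area = 120

[0,14] min(7,8)*14=98 best=98 * → l++
[1,14] min(3,8)*13=39 best=98 → l++
[2,14] min(10,8)*12=96 best=98 → r--
[2,13] min(10,17)*11=110 best=110 * → l++
[3,13] min(12,17)*10=120 best=120 * → l++
[4,13] min(4,17)*9=36 best=120 → l++
[5,13] min(13,17)*8=104 best=120 → l++
[6,13] min(8,17)*7=56 best=120 → l++
[7,13] min(9,17)*6=54 best=120 → l++
[8,13] min(4,17)*5=20 best=120 → l++
[9,13] min(17,17)*4=68 best=120 → r--
[9,12] min(17,6)*3=18 best=120 → r--
[9,11] min(17,19)*2=34 best=120 → l++
[10,11] min(11,19)*1=11 best=120 → l++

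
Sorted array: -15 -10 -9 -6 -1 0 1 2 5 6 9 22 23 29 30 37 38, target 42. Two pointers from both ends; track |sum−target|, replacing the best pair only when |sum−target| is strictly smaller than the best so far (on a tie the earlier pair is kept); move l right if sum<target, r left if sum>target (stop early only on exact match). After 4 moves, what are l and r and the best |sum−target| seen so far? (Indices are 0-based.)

[0,16] -15+38=23 d=19 * → l++
[1,16] -10+38=28 d=14 * → l++
[2,16] -9+38=29 d=13 * → l++
[3,16] -6+38=32 d=10 * → l++

l=4, r=16, best |Δ|=10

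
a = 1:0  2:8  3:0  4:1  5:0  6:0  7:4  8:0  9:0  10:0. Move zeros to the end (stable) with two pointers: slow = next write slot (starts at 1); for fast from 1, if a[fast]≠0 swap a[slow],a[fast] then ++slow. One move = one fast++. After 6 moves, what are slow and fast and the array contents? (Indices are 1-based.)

slow=1 fast=1: a[fast]=0, fast++
slow=1 fast=2: a[fast]=8≠0 swap→a[1]=8, slow++,fast++
slow=2 fast=3: a[fast]=0, fast++
slow=2 fast=4: a[fast]=1≠0 swap→a[2]=1, slow++,fast++
slow=3 fast=5: a[fast]=0, fast++
slow=3 fast=6: a[fast]=0, fast++

slow=3, fast=7, a=[8, 1, 0, 0, 0, 0, 4, 0, 0, 0]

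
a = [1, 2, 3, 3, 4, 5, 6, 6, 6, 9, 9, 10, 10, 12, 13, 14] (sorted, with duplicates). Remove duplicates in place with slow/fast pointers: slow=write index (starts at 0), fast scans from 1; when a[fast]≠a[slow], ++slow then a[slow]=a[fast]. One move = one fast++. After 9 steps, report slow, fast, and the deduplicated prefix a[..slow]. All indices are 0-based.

slow=6, fast=10, prefix=[1, 2, 3, 4, 5, 6, 9]

slow=0 fast=1: a[fast]=2≠a[slow]=1 write a[1]=2, slow++,fast++
slow=1 fast=2: a[fast]=3≠a[slow]=2 write a[2]=3, slow++,fast++
slow=2 fast=3: a[fast]=3=a[slow] dup, fast++
slow=2 fast=4: a[fast]=4≠a[slow]=3 write a[3]=4, slow++,fast++
slow=3 fast=5: a[fast]=5≠a[slow]=4 write a[4]=5, slow++,fast++
slow=4 fast=6: a[fast]=6≠a[slow]=5 write a[5]=6, slow++,fast++
slow=5 fast=7: a[fast]=6=a[slow] dup, fast++
slow=5 fast=8: a[fast]=6=a[slow] dup, fast++
slow=5 fast=9: a[fast]=9≠a[slow]=6 write a[6]=9, slow++,fast++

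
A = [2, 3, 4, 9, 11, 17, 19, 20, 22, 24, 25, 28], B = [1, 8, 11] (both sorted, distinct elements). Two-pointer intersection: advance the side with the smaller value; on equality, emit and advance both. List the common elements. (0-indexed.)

[i=0,j=0] 2>1 → j++
[i=0,j=1] 2<8 → i++
[i=1,j=1] 3<8 → i++
[i=2,j=1] 4<8 → i++
[i=3,j=1] 9>8 → j++
[i=3,j=2] 9<11 → i++
[i=4,j=2] 11==11 emit → i++,j++

intersection = [11]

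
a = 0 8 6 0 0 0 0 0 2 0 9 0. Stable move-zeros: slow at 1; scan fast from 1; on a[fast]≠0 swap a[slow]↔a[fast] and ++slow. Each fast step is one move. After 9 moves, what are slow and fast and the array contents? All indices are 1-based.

slow=4, fast=10, a=[8, 6, 2, 0, 0, 0, 0, 0, 0, 0, 9, 0]

(s=1,f=1) a[fast]=0 → fast++
(s=1,f=2) a[fast]=8≠0 swap→a[1]=8 → slow++,fast++
(s=2,f=3) a[fast]=6≠0 swap→a[2]=6 → slow++,fast++
(s=3,f=4) a[fast]=0 → fast++
(s=3,f=5) a[fast]=0 → fast++
(s=3,f=6) a[fast]=0 → fast++
(s=3,f=7) a[fast]=0 → fast++
(s=3,f=8) a[fast]=0 → fast++
(s=3,f=9) a[fast]=2≠0 swap→a[3]=2 → slow++,fast++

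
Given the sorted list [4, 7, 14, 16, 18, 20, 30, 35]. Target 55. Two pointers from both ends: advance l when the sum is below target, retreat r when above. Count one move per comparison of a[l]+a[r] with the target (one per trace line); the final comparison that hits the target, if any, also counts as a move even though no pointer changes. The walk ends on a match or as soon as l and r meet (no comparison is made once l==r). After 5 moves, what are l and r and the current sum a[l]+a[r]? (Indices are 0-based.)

l=0 r=7: 4+35=39 <55, l++
l=1 r=7: 7+35=42 <55, l++
l=2 r=7: 14+35=49 <55, l++
l=3 r=7: 16+35=51 <55, l++
l=4 r=7: 18+35=53 <55, l++

l=5, r=7, sum=55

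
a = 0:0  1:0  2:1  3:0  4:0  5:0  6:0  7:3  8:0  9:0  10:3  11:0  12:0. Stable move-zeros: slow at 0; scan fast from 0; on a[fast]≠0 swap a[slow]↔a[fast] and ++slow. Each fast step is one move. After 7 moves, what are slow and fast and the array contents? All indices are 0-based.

slow=1, fast=7, a=[1, 0, 0, 0, 0, 0, 0, 3, 0, 0, 3, 0, 0]

(s=0,f=0) a[fast]=0 → fast++
(s=0,f=1) a[fast]=0 → fast++
(s=0,f=2) a[fast]=1≠0 swap→a[0]=1 → slow++,fast++
(s=1,f=3) a[fast]=0 → fast++
(s=1,f=4) a[fast]=0 → fast++
(s=1,f=5) a[fast]=0 → fast++
(s=1,f=6) a[fast]=0 → fast++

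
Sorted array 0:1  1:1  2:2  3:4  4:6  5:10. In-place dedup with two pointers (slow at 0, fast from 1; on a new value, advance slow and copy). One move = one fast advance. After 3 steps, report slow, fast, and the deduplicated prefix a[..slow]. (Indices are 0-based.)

slow=0 fast=1: a[fast]=1=a[slow] dup, fast++
slow=0 fast=2: a[fast]=2≠a[slow]=1 write a[1]=2, slow++,fast++
slow=1 fast=3: a[fast]=4≠a[slow]=2 write a[2]=4, slow++,fast++

slow=2, fast=4, prefix=[1, 2, 4]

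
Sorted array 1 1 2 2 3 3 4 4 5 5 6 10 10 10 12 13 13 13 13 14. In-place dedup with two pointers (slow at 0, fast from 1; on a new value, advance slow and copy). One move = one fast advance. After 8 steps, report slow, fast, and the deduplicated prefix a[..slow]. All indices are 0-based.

(s=0,f=1) a[fast]=1=a[slow] dup → fast++
(s=0,f=2) a[fast]=2≠a[slow]=1 write a[1]=2 → slow++,fast++
(s=1,f=3) a[fast]=2=a[slow] dup → fast++
(s=1,f=4) a[fast]=3≠a[slow]=2 write a[2]=3 → slow++,fast++
(s=2,f=5) a[fast]=3=a[slow] dup → fast++
(s=2,f=6) a[fast]=4≠a[slow]=3 write a[3]=4 → slow++,fast++
(s=3,f=7) a[fast]=4=a[slow] dup → fast++
(s=3,f=8) a[fast]=5≠a[slow]=4 write a[4]=5 → slow++,fast++

slow=4, fast=9, prefix=[1, 2, 3, 4, 5]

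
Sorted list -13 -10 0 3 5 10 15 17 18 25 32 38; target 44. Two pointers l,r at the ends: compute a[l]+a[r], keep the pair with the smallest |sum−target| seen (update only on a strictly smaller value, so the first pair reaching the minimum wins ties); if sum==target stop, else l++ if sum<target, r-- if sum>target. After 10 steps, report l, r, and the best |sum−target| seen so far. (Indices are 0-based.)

l=8, r=9, best |Δ|=1

[0,11] -13+38=25 d=19 * → l++
[1,11] -10+38=28 d=16 * → l++
[2,11] 0+38=38 d=6 * → l++
[3,11] 3+38=41 d=3 * → l++
[4,11] 5+38=43 d=1 * → l++
[5,11] 10+38=48 d=4 → r--
[5,10] 10+32=42 d=2 → l++
[6,10] 15+32=47 d=3 → r--
[6,9] 15+25=40 d=4 → l++
[7,9] 17+25=42 d=2 → l++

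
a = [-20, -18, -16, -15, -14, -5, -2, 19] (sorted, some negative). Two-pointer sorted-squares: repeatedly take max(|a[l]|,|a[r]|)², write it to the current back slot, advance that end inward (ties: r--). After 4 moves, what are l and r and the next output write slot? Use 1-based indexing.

l=4, r=7, next write slot=4

[1,8] |-20|>|19| out[8]=400 → l++
[2,8] |-18|<=|19| out[7]=361 → r--
[2,7] |-18|>|-2| out[6]=324 → l++
[3,7] |-16|>|-2| out[5]=256 → l++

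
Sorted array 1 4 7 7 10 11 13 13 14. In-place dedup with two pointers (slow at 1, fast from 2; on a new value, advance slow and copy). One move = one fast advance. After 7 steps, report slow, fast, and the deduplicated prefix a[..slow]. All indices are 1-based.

slow=6, fast=9, prefix=[1, 4, 7, 10, 11, 13]

slow=1 fast=2: a[fast]=4≠a[slow]=1 write a[2]=4, slow++,fast++
slow=2 fast=3: a[fast]=7≠a[slow]=4 write a[3]=7, slow++,fast++
slow=3 fast=4: a[fast]=7=a[slow] dup, fast++
slow=3 fast=5: a[fast]=10≠a[slow]=7 write a[4]=10, slow++,fast++
slow=4 fast=6: a[fast]=11≠a[slow]=10 write a[5]=11, slow++,fast++
slow=5 fast=7: a[fast]=13≠a[slow]=11 write a[6]=13, slow++,fast++
slow=6 fast=8: a[fast]=13=a[slow] dup, fast++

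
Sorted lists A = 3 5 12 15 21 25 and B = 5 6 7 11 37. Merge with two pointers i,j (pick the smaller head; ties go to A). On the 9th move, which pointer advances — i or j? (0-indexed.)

i

i=0 j=0: A[i]=3<=B[j]=5 take 3, i++
i=1 j=0: A[i]=5<=B[j]=5 take 5, i++
i=2 j=0: A[i]=12>B[j]=5 take 5, j++
i=2 j=1: A[i]=12>B[j]=6 take 6, j++
i=2 j=2: A[i]=12>B[j]=7 take 7, j++
i=2 j=3: A[i]=12>B[j]=11 take 11, j++
i=2 j=4: A[i]=12<=B[j]=37 take 12, i++
i=3 j=4: A[i]=15<=B[j]=37 take 15, i++
i=4 j=4: A[i]=21<=B[j]=37 take 21, i++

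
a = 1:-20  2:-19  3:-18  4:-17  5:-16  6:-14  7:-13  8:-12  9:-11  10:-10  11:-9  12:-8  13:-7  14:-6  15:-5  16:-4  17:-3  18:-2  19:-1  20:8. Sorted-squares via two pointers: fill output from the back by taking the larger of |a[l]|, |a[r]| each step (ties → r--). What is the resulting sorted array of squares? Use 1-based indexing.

[1, 4, 9, 16, 25, 36, 49, 64, 64, 81, 100, 121, 144, 169, 196, 256, 289, 324, 361, 400]

[1,20] |-20|>|8| out[20]=400 → l++
[2,20] |-19|>|8| out[19]=361 → l++
[3,20] |-18|>|8| out[18]=324 → l++
[4,20] |-17|>|8| out[17]=289 → l++
[5,20] |-16|>|8| out[16]=256 → l++
[6,20] |-14|>|8| out[15]=196 → l++
[7,20] |-13|>|8| out[14]=169 → l++
[8,20] |-12|>|8| out[13]=144 → l++
[9,20] |-11|>|8| out[12]=121 → l++
[10,20] |-10|>|8| out[11]=100 → l++
[11,20] |-9|>|8| out[10]=81 → l++
[12,20] |-8|<=|8| out[9]=64 → r--
[12,19] |-8|>|-1| out[8]=64 → l++
[13,19] |-7|>|-1| out[7]=49 → l++
[14,19] |-6|>|-1| out[6]=36 → l++
[15,19] |-5|>|-1| out[5]=25 → l++
[16,19] |-4|>|-1| out[4]=16 → l++
[17,19] |-3|>|-1| out[3]=9 → l++
[18,19] |-2|>|-1| out[2]=4 → l++
[19,19] |-1|<=|-1| out[1]=1 → r--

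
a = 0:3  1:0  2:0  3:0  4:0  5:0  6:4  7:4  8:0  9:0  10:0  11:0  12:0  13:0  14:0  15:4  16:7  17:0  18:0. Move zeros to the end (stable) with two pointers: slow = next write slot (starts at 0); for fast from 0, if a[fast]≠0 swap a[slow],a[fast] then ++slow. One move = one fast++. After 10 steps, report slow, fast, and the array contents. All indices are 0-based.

slow=0 fast=0: a[fast]=3≠0 swap→a[0]=3, slow++,fast++
slow=1 fast=1: a[fast]=0, fast++
slow=1 fast=2: a[fast]=0, fast++
slow=1 fast=3: a[fast]=0, fast++
slow=1 fast=4: a[fast]=0, fast++
slow=1 fast=5: a[fast]=0, fast++
slow=1 fast=6: a[fast]=4≠0 swap→a[1]=4, slow++,fast++
slow=2 fast=7: a[fast]=4≠0 swap→a[2]=4, slow++,fast++
slow=3 fast=8: a[fast]=0, fast++
slow=3 fast=9: a[fast]=0, fast++

slow=3, fast=10, a=[3, 4, 4, 0, 0, 0, 0, 0, 0, 0, 0, 0, 0, 0, 0, 4, 7, 0, 0]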